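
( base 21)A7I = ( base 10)4575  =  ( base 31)4NI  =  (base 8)10737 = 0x11DF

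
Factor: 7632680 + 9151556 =16784236 = 2^2 * 7^1 * 17^1 * 37^1 * 953^1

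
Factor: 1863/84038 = 2^ ( - 1) * 3^4* 23^1 * 42019^( - 1 )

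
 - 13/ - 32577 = 13/32577=0.00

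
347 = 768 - 421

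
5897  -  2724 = 3173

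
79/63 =79/63 = 1.25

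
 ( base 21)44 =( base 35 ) 2i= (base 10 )88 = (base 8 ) 130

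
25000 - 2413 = 22587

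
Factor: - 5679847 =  -5679847^1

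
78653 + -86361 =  - 7708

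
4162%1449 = 1264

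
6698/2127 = 6698/2127= 3.15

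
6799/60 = 113 + 19/60 = 113.32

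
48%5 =3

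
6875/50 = 137 + 1/2=137.50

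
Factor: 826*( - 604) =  - 2^3*7^1  *59^1*151^1 = - 498904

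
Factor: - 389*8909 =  - 3465601 = - 59^1  *151^1*389^1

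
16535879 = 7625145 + 8910734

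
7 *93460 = 654220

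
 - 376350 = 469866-846216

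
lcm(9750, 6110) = 458250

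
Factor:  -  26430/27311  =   - 2^1* 3^1 * 5^1* 31^( - 1 ) = - 30/31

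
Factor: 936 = 2^3*3^2*13^1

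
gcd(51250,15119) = 1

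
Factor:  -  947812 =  - 2^2*211^1 * 1123^1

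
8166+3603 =11769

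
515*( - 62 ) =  -31930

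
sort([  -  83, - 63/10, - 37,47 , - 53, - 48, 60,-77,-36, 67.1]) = [ -83, - 77, - 53,-48,  -  37,-36 ,-63/10, 47, 60,  67.1 ] 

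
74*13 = 962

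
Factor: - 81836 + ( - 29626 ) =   -  111462 = - 2^1 * 3^1*13^1 * 1429^1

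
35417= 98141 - 62724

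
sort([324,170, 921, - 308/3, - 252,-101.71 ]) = [ - 252, - 308/3,-101.71, 170, 324,921]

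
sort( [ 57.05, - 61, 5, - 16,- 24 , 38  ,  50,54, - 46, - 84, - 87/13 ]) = [ - 84, - 61, - 46, - 24, -16, - 87/13, 5,  38,50, 54,  57.05]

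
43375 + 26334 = 69709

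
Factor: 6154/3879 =2^1*3^( - 2 ) * 17^1*181^1*431^(-1) 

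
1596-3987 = -2391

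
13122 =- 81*( - 162) 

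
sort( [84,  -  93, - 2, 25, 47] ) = [ - 93, - 2,25 , 47, 84] 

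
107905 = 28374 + 79531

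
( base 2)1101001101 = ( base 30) s5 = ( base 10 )845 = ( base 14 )445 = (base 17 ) 2fc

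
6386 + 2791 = 9177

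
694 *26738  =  18556172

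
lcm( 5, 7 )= 35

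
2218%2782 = 2218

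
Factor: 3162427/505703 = 11^ (- 1 )*31^( - 1)*37^1 * 127^1*673^1*1483^( - 1 )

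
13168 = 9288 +3880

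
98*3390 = 332220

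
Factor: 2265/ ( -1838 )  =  -2^( - 1)*3^1*5^1*151^1 * 919^(-1 ) 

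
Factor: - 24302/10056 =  - 29/12  =  - 2^( - 2) * 3^( - 1) * 29^1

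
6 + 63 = 69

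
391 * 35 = 13685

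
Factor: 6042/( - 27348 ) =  - 19/86 =- 2^( - 1)*19^1*43^ ( - 1 )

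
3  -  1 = 2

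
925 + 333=1258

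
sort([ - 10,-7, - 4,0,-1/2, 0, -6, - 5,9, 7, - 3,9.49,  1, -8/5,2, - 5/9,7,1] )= [ - 10, - 7, - 6,-5, - 4 ,-3, - 8/5,- 5/9, -1/2,  0,0,1,1,2, 7,7, 9,9.49] 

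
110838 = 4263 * 26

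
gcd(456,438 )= 6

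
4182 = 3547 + 635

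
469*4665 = 2187885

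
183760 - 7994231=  - 7810471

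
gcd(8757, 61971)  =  21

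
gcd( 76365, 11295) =45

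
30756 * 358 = 11010648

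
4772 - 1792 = 2980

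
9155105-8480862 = 674243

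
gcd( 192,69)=3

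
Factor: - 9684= - 2^2 * 3^2 *269^1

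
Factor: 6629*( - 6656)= - 44122624  =  - 2^9*7^1 *13^1 * 947^1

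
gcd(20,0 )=20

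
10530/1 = 10530 = 10530.00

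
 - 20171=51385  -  71556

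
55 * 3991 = 219505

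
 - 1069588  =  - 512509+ - 557079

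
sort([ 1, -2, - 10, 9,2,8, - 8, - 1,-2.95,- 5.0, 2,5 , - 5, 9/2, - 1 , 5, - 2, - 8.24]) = [ - 10,  -  8.24, - 8 ,- 5.0, - 5, - 2.95, - 2, - 2,-1, - 1, 1, 2,2, 9/2,5,5, 8, 9]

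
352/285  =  1+67/285  =  1.24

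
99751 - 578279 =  - 478528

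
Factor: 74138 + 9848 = 2^1*7^2 *857^1= 83986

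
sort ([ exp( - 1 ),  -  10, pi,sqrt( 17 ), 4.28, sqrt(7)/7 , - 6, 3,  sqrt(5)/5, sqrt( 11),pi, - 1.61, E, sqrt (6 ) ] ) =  [ - 10, - 6,  -  1.61,exp( - 1 ), sqrt( 7 ) /7,sqrt(5)/5, sqrt ( 6 ),E,3,pi , pi , sqrt( 11 ), sqrt(17 ),4.28]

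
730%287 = 156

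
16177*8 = 129416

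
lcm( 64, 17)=1088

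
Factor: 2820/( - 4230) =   -  2/3 = - 2^1*3^(-1 ) 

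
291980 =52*5615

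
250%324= 250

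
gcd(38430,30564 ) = 18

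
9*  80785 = 727065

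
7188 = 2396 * 3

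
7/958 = 7/958= 0.01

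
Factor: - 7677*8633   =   - 3^2 * 89^1*97^1*853^1=- 66275541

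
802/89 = 802/89 = 9.01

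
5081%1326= 1103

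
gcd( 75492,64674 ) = 18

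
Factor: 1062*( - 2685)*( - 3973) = 2^1 *3^3*5^1* 29^1 * 59^1*137^1*179^1 = 11328890310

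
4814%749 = 320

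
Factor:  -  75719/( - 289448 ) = 2^( - 3 )*7^1*29^1* 97^(-1) =203/776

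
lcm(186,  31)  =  186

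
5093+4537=9630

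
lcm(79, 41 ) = 3239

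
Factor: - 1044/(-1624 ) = 2^(-1 ) *3^2 * 7^( - 1 ) =9/14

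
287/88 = 3+23/88 = 3.26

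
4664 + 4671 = 9335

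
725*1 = 725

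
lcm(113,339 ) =339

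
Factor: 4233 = 3^1 *17^1 *83^1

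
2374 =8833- 6459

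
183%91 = 1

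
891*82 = 73062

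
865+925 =1790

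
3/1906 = 3/1906  =  0.00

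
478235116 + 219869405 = 698104521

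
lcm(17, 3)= 51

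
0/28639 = 0 = 0.00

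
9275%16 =11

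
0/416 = 0 = 0.00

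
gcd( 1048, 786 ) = 262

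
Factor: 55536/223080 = 178/715 = 2^1*5^(  -  1)*11^( - 1 ) *13^( - 1 )*89^1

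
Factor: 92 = 2^2*23^1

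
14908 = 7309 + 7599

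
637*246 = 156702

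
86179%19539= 8023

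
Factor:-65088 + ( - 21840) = -2^4*3^1*1811^1 =-86928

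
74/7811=74/7811 = 0.01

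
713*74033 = 52785529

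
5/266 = 5/266=0.02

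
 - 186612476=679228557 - 865841033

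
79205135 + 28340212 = 107545347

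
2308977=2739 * 843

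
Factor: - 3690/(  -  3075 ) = 6/5 = 2^1*3^1 *5^(-1)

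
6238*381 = 2376678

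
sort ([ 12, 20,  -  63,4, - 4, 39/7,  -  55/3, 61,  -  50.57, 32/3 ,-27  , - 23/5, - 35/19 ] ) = [ - 63,-50.57, - 27,  -  55/3, - 23/5, -4,-35/19, 4, 39/7,32/3,12,20,61] 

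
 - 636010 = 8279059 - 8915069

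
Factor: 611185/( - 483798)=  - 2^( - 1)*3^( -1)*5^1*7^( - 1)*251^1*487^1 * 11519^( - 1)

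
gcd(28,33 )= 1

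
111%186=111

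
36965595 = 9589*3855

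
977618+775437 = 1753055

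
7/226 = 7/226 = 0.03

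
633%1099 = 633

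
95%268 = 95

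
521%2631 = 521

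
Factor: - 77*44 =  - 2^2* 7^1* 11^2 =-  3388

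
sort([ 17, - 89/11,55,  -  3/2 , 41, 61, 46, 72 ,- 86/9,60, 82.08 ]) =[ - 86/9, - 89/11, - 3/2, 17,  41,46, 55,60,61, 72, 82.08] 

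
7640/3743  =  7640/3743 = 2.04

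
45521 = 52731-7210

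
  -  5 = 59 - 64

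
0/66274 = 0 =0.00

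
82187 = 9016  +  73171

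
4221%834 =51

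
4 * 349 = 1396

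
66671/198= 336 +13/18=336.72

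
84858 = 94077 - 9219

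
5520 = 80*69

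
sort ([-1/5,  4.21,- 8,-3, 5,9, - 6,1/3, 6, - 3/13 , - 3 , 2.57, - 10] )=[ - 10 , - 8, - 6, - 3, - 3,  -  3/13, - 1/5,1/3  ,  2.57, 4.21,5, 6 , 9]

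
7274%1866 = 1676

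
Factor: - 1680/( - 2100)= 2^2*5^( - 1 ) = 4/5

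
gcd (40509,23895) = 9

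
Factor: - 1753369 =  - 29^1 *103^1 *587^1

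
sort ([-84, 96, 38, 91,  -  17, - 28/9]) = [ - 84,-17, - 28/9, 38,91, 96 ]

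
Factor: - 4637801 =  - 7^2*94649^1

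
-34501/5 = -34501/5 = - 6900.20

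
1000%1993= 1000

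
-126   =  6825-6951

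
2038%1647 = 391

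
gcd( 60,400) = 20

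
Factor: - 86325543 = -3^2 * 9591727^1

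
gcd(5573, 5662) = 1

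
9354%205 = 129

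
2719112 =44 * 61798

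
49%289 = 49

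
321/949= 321/949   =  0.34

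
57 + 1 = 58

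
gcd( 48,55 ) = 1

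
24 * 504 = 12096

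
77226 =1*77226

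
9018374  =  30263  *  298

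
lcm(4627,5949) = 41643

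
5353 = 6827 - 1474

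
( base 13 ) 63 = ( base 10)81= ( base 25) 36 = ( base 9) 100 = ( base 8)121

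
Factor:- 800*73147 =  - 58517600 = - 2^5*5^2*193^1*379^1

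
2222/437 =5 + 37/437  =  5.08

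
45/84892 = 45/84892 =0.00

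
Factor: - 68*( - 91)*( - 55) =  - 2^2 * 5^1 *7^1 *11^1  *  13^1*17^1 = - 340340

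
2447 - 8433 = - 5986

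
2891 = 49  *59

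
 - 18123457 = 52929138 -71052595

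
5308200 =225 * 23592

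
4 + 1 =5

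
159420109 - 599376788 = -439956679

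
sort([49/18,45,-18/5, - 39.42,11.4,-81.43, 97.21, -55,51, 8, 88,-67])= [ - 81.43, - 67 ,-55, - 39.42, - 18/5, 49/18, 8, 11.4,45, 51,88,97.21] 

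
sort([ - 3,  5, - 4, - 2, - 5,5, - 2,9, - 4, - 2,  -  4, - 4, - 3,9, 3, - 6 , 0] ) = [ - 6, - 5, - 4 ,-4,- 4,-4, - 3, - 3, - 2, - 2, - 2,0,3,5, 5,9, 9 ] 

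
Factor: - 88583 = -11^1*8053^1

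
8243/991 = 8243/991 =8.32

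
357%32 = 5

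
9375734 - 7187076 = 2188658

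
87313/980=87313/980= 89.09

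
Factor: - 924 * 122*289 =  - 2^3*3^1*7^1*11^1 *17^2*61^1 = - 32578392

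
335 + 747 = 1082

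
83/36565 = 83/36565 = 0.00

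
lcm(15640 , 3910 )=15640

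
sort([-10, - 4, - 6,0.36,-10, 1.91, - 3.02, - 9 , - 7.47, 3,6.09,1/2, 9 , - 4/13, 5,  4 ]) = [-10, - 10, - 9, - 7.47 , - 6, - 4 , - 3.02,  -  4/13,0.36, 1/2, 1.91,  3, 4, 5, 6.09,9 ] 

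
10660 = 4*2665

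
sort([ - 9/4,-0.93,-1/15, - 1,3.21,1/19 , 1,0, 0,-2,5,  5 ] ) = [-9/4,-2, - 1, - 0.93, - 1/15, 0,0, 1/19,  1,3.21 , 5, 5]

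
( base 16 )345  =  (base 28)11P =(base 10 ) 837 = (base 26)165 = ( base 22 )1G1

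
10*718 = 7180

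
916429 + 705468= 1621897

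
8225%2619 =368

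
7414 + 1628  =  9042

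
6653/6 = 6653/6 =1108.83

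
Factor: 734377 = 7^1*104911^1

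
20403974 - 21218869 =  - 814895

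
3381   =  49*69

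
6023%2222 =1579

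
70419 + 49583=120002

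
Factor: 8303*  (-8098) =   -  2^1*19^2*23^1 * 4049^1 = -67237694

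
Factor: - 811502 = - 2^1*47^1 * 89^1*97^1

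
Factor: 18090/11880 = 2^( - 2) * 11^( - 1)*67^1 = 67/44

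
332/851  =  332/851 = 0.39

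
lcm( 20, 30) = 60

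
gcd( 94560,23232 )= 96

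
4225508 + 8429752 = 12655260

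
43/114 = 43/114 = 0.38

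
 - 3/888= - 1/296 = - 0.00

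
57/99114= 19/33038= 0.00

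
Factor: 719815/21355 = 143963/4271 = 19^1*4271^(  -  1)*7577^1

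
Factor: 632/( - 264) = - 3^( - 1)*11^( - 1)*79^1 = - 79/33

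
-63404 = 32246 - 95650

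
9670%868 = 122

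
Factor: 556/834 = 2^1*3^ ( - 1 ) = 2/3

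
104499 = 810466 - 705967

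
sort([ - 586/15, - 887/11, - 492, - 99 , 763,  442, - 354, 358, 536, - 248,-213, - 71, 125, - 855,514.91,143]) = [ - 855, - 492, - 354,- 248, - 213, - 99, - 887/11 ,-71, - 586/15,125,143, 358,442, 514.91, 536, 763]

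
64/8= 8 = 8.00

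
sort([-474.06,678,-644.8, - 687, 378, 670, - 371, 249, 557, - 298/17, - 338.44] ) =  [ - 687, - 644.8, - 474.06,-371,  -  338.44, - 298/17 , 249, 378,557,  670,678]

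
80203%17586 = 9859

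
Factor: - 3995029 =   -  3995029^1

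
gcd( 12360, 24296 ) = 8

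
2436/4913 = 2436/4913 = 0.50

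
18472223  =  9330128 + 9142095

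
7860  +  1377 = 9237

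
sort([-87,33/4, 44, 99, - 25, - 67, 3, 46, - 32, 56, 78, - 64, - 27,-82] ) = [ - 87,  -  82,- 67, - 64, - 32, - 27, - 25, 3 , 33/4, 44, 46 , 56,78,99] 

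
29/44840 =29/44840 = 0.00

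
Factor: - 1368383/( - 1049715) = 3^( - 2)*5^( - 1 )*71^1 *19273^1*23327^( - 1)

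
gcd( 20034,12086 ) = 2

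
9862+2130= 11992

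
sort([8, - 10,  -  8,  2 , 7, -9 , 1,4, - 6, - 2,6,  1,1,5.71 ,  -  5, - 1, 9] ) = [ - 10 , - 9, - 8,  -  6,  -  5, - 2, - 1,1,  1,1,  2,4, 5.71, 6,7, 8, 9 ] 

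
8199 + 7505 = 15704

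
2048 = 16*128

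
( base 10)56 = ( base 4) 320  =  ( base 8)70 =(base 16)38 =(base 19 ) 2i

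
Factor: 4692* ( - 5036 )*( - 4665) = 2^4*3^2*5^1*17^1 * 23^1*311^1*1259^1=110228874480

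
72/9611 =72/9611  =  0.01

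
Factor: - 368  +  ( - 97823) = -149^1*659^1 =- 98191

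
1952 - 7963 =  - 6011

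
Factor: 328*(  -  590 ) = -2^4 * 5^1*41^1*59^1=-  193520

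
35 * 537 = 18795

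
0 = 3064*0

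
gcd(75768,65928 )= 984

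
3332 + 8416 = 11748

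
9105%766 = 679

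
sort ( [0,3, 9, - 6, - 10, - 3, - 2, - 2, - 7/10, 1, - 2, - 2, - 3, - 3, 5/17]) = [ -10, - 6, - 3, - 3, - 3, - 2, - 2, - 2, - 2,-7/10, 0, 5/17, 1, 3, 9] 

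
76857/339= 25619/113 =226.72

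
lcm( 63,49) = 441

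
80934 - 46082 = 34852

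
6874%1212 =814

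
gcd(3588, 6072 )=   276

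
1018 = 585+433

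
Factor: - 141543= - 3^2*15727^1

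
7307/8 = 7307/8 = 913.38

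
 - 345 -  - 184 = - 161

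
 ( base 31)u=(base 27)13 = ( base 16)1E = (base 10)30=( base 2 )11110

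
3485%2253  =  1232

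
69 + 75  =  144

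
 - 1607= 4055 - 5662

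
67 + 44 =111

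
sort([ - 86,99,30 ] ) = [ - 86, 30, 99 ] 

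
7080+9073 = 16153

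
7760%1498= 270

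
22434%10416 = 1602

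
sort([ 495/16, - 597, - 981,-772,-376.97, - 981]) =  [  -  981,  -  981, - 772, - 597,  -  376.97,495/16 ] 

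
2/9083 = 2/9083  =  0.00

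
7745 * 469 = 3632405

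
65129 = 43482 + 21647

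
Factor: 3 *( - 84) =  - 252=- 2^2*3^2*7^1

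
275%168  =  107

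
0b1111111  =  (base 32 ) 3V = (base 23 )5c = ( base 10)127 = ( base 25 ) 52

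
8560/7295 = 1 + 253/1459 = 1.17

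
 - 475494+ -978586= -1454080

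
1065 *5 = 5325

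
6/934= 3/467 = 0.01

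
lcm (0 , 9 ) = 0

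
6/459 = 2/153 = 0.01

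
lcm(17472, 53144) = 1275456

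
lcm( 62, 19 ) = 1178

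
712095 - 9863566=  - 9151471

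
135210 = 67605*2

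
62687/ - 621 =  - 62687/621 = - 100.95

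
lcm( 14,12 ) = 84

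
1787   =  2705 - 918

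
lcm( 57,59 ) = 3363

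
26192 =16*1637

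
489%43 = 16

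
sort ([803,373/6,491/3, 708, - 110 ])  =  [ - 110,373/6,491/3, 708, 803] 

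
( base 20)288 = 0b1111001000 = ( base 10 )968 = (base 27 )18N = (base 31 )107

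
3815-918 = 2897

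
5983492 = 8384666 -2401174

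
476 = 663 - 187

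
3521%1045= 386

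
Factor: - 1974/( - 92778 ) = 1/47 = 47^(-1) 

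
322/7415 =322/7415= 0.04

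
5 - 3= 2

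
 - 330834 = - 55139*6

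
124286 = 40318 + 83968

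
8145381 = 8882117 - 736736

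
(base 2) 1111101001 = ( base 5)13001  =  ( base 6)4345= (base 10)1001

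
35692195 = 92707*385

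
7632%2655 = 2322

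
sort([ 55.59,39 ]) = [ 39,55.59] 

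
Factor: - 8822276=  - 2^2*47^1*167^1*281^1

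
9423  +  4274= 13697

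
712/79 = 712/79 = 9.01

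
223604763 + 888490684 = 1112095447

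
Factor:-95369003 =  - 95369003^1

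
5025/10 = 1005/2 = 502.50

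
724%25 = 24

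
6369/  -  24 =-2123/8 = -  265.38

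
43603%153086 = 43603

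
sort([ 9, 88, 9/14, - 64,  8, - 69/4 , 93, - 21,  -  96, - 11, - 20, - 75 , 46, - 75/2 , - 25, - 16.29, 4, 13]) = [ - 96, - 75,-64, - 75/2, - 25, - 21, - 20,-69/4, - 16.29, - 11,9/14,4,8, 9, 13,46, 88,93]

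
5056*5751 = 29077056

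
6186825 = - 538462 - -6725287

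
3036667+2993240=6029907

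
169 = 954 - 785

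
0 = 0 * 29662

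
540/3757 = 540/3757 = 0.14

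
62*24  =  1488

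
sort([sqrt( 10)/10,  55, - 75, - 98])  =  [ - 98, - 75,sqrt( 10) /10, 55] 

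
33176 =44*754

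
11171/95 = 117 + 56/95 = 117.59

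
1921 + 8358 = 10279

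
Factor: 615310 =2^1*5^1* 37^1 * 1663^1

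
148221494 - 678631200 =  - 530409706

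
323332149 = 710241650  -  386909501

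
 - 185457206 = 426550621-612007827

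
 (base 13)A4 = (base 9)158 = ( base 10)134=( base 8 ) 206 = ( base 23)5j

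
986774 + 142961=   1129735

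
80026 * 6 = 480156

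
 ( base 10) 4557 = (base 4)1013031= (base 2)1000111001101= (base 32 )4ED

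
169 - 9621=-9452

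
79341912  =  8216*9657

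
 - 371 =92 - 463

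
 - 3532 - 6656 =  - 10188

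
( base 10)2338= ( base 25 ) 3ID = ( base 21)567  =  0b100100100010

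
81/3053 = 81/3053 = 0.03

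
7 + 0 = 7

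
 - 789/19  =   -789/19 = -  41.53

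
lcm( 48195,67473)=337365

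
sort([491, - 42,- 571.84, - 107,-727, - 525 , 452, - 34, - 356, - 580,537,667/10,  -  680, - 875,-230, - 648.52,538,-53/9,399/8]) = [ -875,  -  727, - 680 , - 648.52, - 580, - 571.84, - 525, - 356, - 230, - 107, - 42,- 34  , - 53/9,  399/8, 667/10, 452,491, 537 , 538 ] 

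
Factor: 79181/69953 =13^( - 1)*5381^(- 1)*79181^1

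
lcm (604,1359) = 5436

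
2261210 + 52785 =2313995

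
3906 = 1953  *2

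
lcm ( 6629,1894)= 13258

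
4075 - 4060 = 15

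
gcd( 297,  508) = 1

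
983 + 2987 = 3970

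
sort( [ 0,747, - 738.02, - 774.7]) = [ - 774.7, - 738.02 , 0,747 ] 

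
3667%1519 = 629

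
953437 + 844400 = 1797837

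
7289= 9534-2245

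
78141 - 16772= 61369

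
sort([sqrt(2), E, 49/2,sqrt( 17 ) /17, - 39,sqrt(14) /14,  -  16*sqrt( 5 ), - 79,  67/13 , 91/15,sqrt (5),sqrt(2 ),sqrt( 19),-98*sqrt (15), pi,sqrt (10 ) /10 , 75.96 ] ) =[ - 98*sqrt ( 15 ), - 79,-39, - 16*sqrt( 5 ), sqrt( 17 )/17 , sqrt ( 14) /14 , sqrt (10 )/10, sqrt( 2 ) , sqrt( 2 ),sqrt ( 5 ),E,pi , sqrt(19) , 67/13, 91/15, 49/2 , 75.96] 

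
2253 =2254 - 1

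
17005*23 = 391115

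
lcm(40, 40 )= 40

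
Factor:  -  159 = -3^1*53^1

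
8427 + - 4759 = 3668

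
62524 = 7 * 8932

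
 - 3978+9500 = 5522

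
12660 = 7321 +5339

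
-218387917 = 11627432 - 230015349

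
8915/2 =8915/2  =  4457.50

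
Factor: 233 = 233^1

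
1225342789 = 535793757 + 689549032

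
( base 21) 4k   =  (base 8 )150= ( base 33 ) 35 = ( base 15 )6E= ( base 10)104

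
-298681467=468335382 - 767016849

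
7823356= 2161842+5661514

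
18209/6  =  18209/6 = 3034.83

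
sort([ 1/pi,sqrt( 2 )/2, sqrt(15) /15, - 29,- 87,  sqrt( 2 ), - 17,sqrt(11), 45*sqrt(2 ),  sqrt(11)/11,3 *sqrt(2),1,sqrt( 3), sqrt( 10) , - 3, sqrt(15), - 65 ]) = [ - 87,-65, - 29, - 17, - 3, sqrt(15 )/15,  sqrt( 11)/11, 1/pi,sqrt(2) /2 , 1,sqrt (2), sqrt(3),  sqrt(10 ), sqrt( 11 ),sqrt( 15 ),3*sqrt( 2),45*sqrt( 2)]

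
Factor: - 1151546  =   - 2^1*11^1*17^1*3079^1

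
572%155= 107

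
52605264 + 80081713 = 132686977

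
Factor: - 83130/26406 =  - 85/27 = - 3^( - 3 )*5^1*17^1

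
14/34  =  7/17 = 0.41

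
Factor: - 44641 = - 44641^1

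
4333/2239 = 4333/2239 = 1.94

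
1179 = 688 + 491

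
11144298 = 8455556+2688742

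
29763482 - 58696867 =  -28933385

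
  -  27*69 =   -  1863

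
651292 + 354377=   1005669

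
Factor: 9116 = 2^2*43^1 * 53^1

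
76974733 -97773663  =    -  20798930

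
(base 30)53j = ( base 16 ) 1201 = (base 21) A9A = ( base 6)33201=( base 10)4609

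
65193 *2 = 130386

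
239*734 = 175426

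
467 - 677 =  - 210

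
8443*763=6442009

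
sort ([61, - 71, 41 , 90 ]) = [ - 71 , 41, 61, 90]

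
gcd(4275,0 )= 4275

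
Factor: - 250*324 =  - 81000 = - 2^3*3^4 * 5^3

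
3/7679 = 3/7679 = 0.00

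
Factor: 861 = 3^1*7^1 *41^1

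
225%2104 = 225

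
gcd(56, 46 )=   2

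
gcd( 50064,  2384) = 2384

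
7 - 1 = 6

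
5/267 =5/267 = 0.02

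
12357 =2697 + 9660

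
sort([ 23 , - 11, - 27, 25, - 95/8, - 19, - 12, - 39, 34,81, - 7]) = [-39, - 27, - 19, - 12, - 95/8, - 11, - 7, 23,25,  34,81 ]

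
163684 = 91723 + 71961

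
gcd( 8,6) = 2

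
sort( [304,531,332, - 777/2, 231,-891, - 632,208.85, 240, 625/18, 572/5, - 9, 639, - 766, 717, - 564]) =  [ - 891, - 766 , - 632, - 564, - 777/2, - 9,625/18, 572/5, 208.85 , 231,240, 304,332, 531,639,717]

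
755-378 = 377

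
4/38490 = 2/19245 = 0.00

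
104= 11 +93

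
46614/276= 7769/46 = 168.89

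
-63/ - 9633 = 21/3211 = 0.01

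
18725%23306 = 18725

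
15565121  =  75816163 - 60251042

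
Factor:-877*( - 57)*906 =2^1*3^2*19^1*151^1*877^1 = 45290034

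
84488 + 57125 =141613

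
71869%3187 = 1755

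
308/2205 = 44/315 = 0.14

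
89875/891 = 89875/891 = 100.87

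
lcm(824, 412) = 824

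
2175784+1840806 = 4016590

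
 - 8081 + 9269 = 1188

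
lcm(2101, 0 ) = 0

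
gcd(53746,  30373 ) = 7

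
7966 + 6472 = 14438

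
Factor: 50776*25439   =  1291690664 = 2^3*11^1*577^1*25439^1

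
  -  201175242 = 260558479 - 461733721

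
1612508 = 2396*673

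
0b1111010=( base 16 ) 7a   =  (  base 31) 3T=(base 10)122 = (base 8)172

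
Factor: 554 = 2^1*277^1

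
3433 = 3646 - 213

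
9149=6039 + 3110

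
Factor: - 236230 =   -  2^1 *5^1  *23623^1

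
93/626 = 93/626 = 0.15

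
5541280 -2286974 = 3254306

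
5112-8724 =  - 3612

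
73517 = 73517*1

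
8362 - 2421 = 5941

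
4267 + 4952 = 9219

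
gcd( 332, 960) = 4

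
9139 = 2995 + 6144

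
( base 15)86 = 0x7e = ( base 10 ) 126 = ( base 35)3l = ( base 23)5b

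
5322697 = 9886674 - 4563977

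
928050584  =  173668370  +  754382214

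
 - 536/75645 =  - 1 + 75109/75645 = -0.01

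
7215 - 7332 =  - 117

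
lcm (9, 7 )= 63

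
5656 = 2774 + 2882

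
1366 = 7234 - 5868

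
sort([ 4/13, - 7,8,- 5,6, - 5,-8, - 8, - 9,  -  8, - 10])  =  [ - 10, - 9,- 8, - 8, - 8, -7,- 5,- 5, 4/13,6, 8]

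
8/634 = 4/317= 0.01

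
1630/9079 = 1630/9079 = 0.18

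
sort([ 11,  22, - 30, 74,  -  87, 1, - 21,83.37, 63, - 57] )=[ - 87, - 57,-30, - 21,1, 11,22, 63, 74 , 83.37]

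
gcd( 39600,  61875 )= 2475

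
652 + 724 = 1376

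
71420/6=35710/3  =  11903.33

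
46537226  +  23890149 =70427375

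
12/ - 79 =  - 12/79 = -0.15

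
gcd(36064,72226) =98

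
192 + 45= 237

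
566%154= 104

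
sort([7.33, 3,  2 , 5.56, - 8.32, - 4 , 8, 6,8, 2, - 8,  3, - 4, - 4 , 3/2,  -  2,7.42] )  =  [ - 8.32, - 8, - 4 , - 4 ,-4, -2,  3/2,2,2,3, 3,5.56 , 6 , 7.33, 7.42,  8 , 8]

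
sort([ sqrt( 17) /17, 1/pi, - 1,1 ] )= [ - 1,  sqrt( 17 )/17,1/pi,1]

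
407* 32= 13024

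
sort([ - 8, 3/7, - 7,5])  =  [ - 8, - 7, 3/7,5 ]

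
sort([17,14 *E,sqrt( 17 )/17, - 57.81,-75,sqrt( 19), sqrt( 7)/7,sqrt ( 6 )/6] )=[-75, -57.81,sqrt(17)/17, sqrt( 7) /7  ,  sqrt(6 )/6,sqrt(19 ), 17,  14*E]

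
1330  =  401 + 929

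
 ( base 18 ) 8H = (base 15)ab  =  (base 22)77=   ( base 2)10100001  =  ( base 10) 161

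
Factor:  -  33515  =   - 5^1*6703^1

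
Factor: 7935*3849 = 30541815= 3^2*5^1*23^2*1283^1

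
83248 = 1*83248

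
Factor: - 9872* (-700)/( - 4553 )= - 6910400/4553 =- 2^6*5^2*7^1*29^(  -  1) * 157^( - 1)*617^1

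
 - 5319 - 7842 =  - 13161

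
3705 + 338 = 4043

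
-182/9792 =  - 91/4896 = - 0.02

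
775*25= 19375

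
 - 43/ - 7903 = 43/7903 = 0.01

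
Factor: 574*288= 165312 = 2^6*3^2*7^1*41^1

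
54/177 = 18/59 = 0.31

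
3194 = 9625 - 6431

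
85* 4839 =411315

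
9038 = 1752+7286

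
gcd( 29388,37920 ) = 948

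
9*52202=469818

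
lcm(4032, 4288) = 270144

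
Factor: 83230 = 2^1*5^1 * 7^1*29^1*41^1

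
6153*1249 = 7685097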